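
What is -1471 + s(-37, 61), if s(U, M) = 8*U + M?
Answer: -1706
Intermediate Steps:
s(U, M) = M + 8*U
-1471 + s(-37, 61) = -1471 + (61 + 8*(-37)) = -1471 + (61 - 296) = -1471 - 235 = -1706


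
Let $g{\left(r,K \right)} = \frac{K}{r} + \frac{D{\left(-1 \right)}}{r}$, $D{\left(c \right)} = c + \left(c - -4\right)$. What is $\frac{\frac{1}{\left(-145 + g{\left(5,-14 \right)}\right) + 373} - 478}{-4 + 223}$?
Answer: $- \frac{539179}{247032} \approx -2.1826$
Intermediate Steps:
$D{\left(c \right)} = 4 + 2 c$ ($D{\left(c \right)} = c + \left(c + 4\right) = c + \left(4 + c\right) = 4 + 2 c$)
$g{\left(r,K \right)} = \frac{2}{r} + \frac{K}{r}$ ($g{\left(r,K \right)} = \frac{K}{r} + \frac{4 + 2 \left(-1\right)}{r} = \frac{K}{r} + \frac{4 - 2}{r} = \frac{K}{r} + \frac{2}{r} = \frac{2}{r} + \frac{K}{r}$)
$\frac{\frac{1}{\left(-145 + g{\left(5,-14 \right)}\right) + 373} - 478}{-4 + 223} = \frac{\frac{1}{\left(-145 + \frac{2 - 14}{5}\right) + 373} - 478}{-4 + 223} = \frac{\frac{1}{\left(-145 + \frac{1}{5} \left(-12\right)\right) + 373} - 478}{219} = \left(\frac{1}{\left(-145 - \frac{12}{5}\right) + 373} - 478\right) \frac{1}{219} = \left(\frac{1}{- \frac{737}{5} + 373} - 478\right) \frac{1}{219} = \left(\frac{1}{\frac{1128}{5}} - 478\right) \frac{1}{219} = \left(\frac{5}{1128} - 478\right) \frac{1}{219} = \left(- \frac{539179}{1128}\right) \frac{1}{219} = - \frac{539179}{247032}$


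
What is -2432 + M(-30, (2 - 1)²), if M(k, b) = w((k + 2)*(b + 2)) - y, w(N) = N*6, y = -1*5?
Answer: -2931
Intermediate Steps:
y = -5
w(N) = 6*N
M(k, b) = 5 + 6*(2 + b)*(2 + k) (M(k, b) = 6*((k + 2)*(b + 2)) - 1*(-5) = 6*((2 + k)*(2 + b)) + 5 = 6*((2 + b)*(2 + k)) + 5 = 6*(2 + b)*(2 + k) + 5 = 5 + 6*(2 + b)*(2 + k))
-2432 + M(-30, (2 - 1)²) = -2432 + (29 + 12*(2 - 1)² + 12*(-30) + 6*(2 - 1)²*(-30)) = -2432 + (29 + 12*1² - 360 + 6*1²*(-30)) = -2432 + (29 + 12*1 - 360 + 6*1*(-30)) = -2432 + (29 + 12 - 360 - 180) = -2432 - 499 = -2931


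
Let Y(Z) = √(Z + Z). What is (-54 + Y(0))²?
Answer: 2916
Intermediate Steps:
Y(Z) = √2*√Z (Y(Z) = √(2*Z) = √2*√Z)
(-54 + Y(0))² = (-54 + √2*√0)² = (-54 + √2*0)² = (-54 + 0)² = (-54)² = 2916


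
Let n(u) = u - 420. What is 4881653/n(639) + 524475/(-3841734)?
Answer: 6251299148759/280446582 ≈ 22291.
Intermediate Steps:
n(u) = -420 + u
4881653/n(639) + 524475/(-3841734) = 4881653/(-420 + 639) + 524475/(-3841734) = 4881653/219 + 524475*(-1/3841734) = 4881653*(1/219) - 174825/1280578 = 4881653/219 - 174825/1280578 = 6251299148759/280446582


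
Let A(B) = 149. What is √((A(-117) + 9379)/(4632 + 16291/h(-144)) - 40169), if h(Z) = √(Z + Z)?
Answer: √((-4465278720 + 654393179*I*√2)/(111168 - 16291*I*√2)) ≈ 0.001 + 200.42*I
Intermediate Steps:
h(Z) = √2*√Z (h(Z) = √(2*Z) = √2*√Z)
√((A(-117) + 9379)/(4632 + 16291/h(-144)) - 40169) = √((149 + 9379)/(4632 + 16291/((√2*√(-144)))) - 40169) = √(9528/(4632 + 16291/((√2*(12*I)))) - 40169) = √(9528/(4632 + 16291/((12*I*√2))) - 40169) = √(9528/(4632 + 16291*(-I*√2/24)) - 40169) = √(9528/(4632 - 16291*I*√2/24) - 40169) = √(-40169 + 9528/(4632 - 16291*I*√2/24))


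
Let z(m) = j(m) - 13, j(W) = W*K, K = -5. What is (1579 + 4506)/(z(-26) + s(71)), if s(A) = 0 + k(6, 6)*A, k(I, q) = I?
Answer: 6085/543 ≈ 11.206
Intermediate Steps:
j(W) = -5*W (j(W) = W*(-5) = -5*W)
s(A) = 6*A (s(A) = 0 + 6*A = 6*A)
z(m) = -13 - 5*m (z(m) = -5*m - 13 = -13 - 5*m)
(1579 + 4506)/(z(-26) + s(71)) = (1579 + 4506)/((-13 - 5*(-26)) + 6*71) = 6085/((-13 + 130) + 426) = 6085/(117 + 426) = 6085/543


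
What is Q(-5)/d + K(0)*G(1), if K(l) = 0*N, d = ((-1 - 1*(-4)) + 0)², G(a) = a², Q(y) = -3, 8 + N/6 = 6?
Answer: -⅓ ≈ -0.33333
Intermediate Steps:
N = -12 (N = -48 + 6*6 = -48 + 36 = -12)
d = 9 (d = ((-1 + 4) + 0)² = (3 + 0)² = 3² = 9)
K(l) = 0 (K(l) = 0*(-12) = 0)
Q(-5)/d + K(0)*G(1) = -3/9 + 0*1² = -3*⅑ + 0*1 = -⅓ + 0 = -⅓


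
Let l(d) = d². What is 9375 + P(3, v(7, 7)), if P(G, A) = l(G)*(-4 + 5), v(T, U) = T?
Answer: 9384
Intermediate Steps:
P(G, A) = G² (P(G, A) = G²*(-4 + 5) = G²*1 = G²)
9375 + P(3, v(7, 7)) = 9375 + 3² = 9375 + 9 = 9384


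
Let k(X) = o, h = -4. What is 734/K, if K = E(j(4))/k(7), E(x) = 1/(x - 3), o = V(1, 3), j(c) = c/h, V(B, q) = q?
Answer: -8808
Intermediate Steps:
j(c) = -c/4 (j(c) = c/(-4) = c*(-1/4) = -c/4)
o = 3
k(X) = 3
E(x) = 1/(-3 + x)
K = -1/12 (K = 1/(-3 - 1/4*4*3) = (1/3)/(-3 - 1) = (1/3)/(-4) = -1/4*1/3 = -1/12 ≈ -0.083333)
734/K = 734/(-1/12) = 734*(-12) = -8808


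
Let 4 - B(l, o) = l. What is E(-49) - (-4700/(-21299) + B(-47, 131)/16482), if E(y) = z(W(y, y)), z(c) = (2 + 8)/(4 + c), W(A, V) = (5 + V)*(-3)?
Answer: -597710257/3978568004 ≈ -0.15023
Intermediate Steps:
W(A, V) = -15 - 3*V
z(c) = 10/(4 + c)
B(l, o) = 4 - l
E(y) = 10/(-11 - 3*y) (E(y) = 10/(4 + (-15 - 3*y)) = 10/(-11 - 3*y))
E(-49) - (-4700/(-21299) + B(-47, 131)/16482) = -10/(11 + 3*(-49)) - (-4700/(-21299) + (4 - 1*(-47))/16482) = -10/(11 - 147) - (-4700*(-1/21299) + (4 + 47)*(1/16482)) = -10/(-136) - (4700/21299 + 51*(1/16482)) = -10*(-1/136) - (4700/21299 + 17/5494) = 5/68 - 1*26183883/117016706 = 5/68 - 26183883/117016706 = -597710257/3978568004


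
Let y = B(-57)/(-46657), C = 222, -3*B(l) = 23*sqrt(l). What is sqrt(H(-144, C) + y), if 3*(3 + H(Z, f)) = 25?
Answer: sqrt(104490031152 + 3219333*I*sqrt(57))/139971 ≈ 2.3094 + 0.00026859*I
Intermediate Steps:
B(l) = -23*sqrt(l)/3
H(Z, f) = 16/3 (H(Z, f) = -3 + (1/3)*25 = -3 + 25/3 = 16/3)
y = 23*I*sqrt(57)/139971 (y = -23*I*sqrt(57)/3/(-46657) = -23*I*sqrt(57)/3*(-1/46657) = 23*I*sqrt(57)/139971 ≈ 0.0012406*I)
sqrt(H(-144, C) + y) = sqrt(16/3 + 23*I*sqrt(57)/139971)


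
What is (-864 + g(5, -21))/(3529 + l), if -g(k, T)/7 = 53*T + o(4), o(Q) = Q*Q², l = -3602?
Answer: -6479/73 ≈ -88.753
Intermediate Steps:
o(Q) = Q³
g(k, T) = -448 - 371*T (g(k, T) = -7*(53*T + 4³) = -7*(53*T + 64) = -7*(64 + 53*T) = -448 - 371*T)
(-864 + g(5, -21))/(3529 + l) = (-864 + (-448 - 371*(-21)))/(3529 - 3602) = (-864 + (-448 + 7791))/(-73) = (-864 + 7343)*(-1/73) = 6479*(-1/73) = -6479/73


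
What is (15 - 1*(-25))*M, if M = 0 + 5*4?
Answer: 800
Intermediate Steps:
M = 20 (M = 0 + 20 = 20)
(15 - 1*(-25))*M = (15 - 1*(-25))*20 = (15 + 25)*20 = 40*20 = 800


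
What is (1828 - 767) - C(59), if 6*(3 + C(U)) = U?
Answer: 6325/6 ≈ 1054.2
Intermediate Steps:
C(U) = -3 + U/6
(1828 - 767) - C(59) = (1828 - 767) - (-3 + (⅙)*59) = 1061 - (-3 + 59/6) = 1061 - 1*41/6 = 1061 - 41/6 = 6325/6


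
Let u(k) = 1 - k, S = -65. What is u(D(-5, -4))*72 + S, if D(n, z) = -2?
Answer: 151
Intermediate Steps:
u(D(-5, -4))*72 + S = (1 - 1*(-2))*72 - 65 = (1 + 2)*72 - 65 = 3*72 - 65 = 216 - 65 = 151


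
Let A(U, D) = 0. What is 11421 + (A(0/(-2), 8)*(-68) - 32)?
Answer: 11389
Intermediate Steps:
11421 + (A(0/(-2), 8)*(-68) - 32) = 11421 + (0*(-68) - 32) = 11421 + (0 - 32) = 11421 - 32 = 11389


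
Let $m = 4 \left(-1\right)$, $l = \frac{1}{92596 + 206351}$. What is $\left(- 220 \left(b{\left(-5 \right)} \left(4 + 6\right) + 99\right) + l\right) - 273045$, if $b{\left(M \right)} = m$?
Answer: $- \frac{85506315674}{298947} \approx -2.8603 \cdot 10^{5}$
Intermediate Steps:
$l = \frac{1}{298947} \approx 3.3451 \cdot 10^{-6}$
$m = -4$
$b{\left(M \right)} = -4$
$\left(- 220 \left(b{\left(-5 \right)} \left(4 + 6\right) + 99\right) + l\right) - 273045 = \left(- 220 \left(- 4 \left(4 + 6\right) + 99\right) + \frac{1}{298947}\right) - 273045 = \left(- 220 \left(\left(-4\right) 10 + 99\right) + \frac{1}{298947}\right) - 273045 = \left(- 220 \left(-40 + 99\right) + \frac{1}{298947}\right) - 273045 = \left(\left(-220\right) 59 + \frac{1}{298947}\right) - 273045 = \left(-12980 + \frac{1}{298947}\right) - 273045 = - \frac{3880332059}{298947} - 273045 = - \frac{85506315674}{298947}$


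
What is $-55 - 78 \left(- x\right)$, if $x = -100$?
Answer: $-7855$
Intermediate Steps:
$-55 - 78 \left(- x\right) = -55 - 78 \left(\left(-1\right) \left(-100\right)\right) = -55 - 7800 = -7855$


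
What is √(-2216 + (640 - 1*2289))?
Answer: I*√3865 ≈ 62.169*I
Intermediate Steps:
√(-2216 + (640 - 1*2289)) = √(-2216 + (640 - 2289)) = √(-2216 - 1649) = √(-3865) = I*√3865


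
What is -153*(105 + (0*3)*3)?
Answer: -16065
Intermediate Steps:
-153*(105 + (0*3)*3) = -153*(105 + 0*3) = -153*(105 + 0) = -153*105 = -16065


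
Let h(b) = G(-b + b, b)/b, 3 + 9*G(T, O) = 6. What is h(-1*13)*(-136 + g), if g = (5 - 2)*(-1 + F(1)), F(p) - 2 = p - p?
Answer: 133/39 ≈ 3.4103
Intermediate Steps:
F(p) = 2 (F(p) = 2 + (p - p) = 2 + 0 = 2)
g = 3 (g = (5 - 2)*(-1 + 2) = 3*1 = 3)
G(T, O) = 1/3 (G(T, O) = -1/3 + (1/9)*6 = -1/3 + 2/3 = 1/3)
h(b) = 1/(3*b)
h(-1*13)*(-136 + g) = (1/(3*((-1*13))))*(-136 + 3) = ((1/3)/(-13))*(-133) = ((1/3)*(-1/13))*(-133) = -1/39*(-133) = 133/39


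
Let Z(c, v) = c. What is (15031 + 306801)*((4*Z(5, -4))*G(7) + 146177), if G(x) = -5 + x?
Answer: 47057309544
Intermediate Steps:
(15031 + 306801)*((4*Z(5, -4))*G(7) + 146177) = (15031 + 306801)*((4*5)*(-5 + 7) + 146177) = 321832*(20*2 + 146177) = 321832*(40 + 146177) = 321832*146217 = 47057309544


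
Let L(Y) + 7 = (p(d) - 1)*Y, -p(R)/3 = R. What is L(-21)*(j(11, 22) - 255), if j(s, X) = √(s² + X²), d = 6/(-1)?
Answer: 92820 - 4004*√5 ≈ 83867.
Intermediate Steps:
d = -6 (d = 6*(-1) = -6)
j(s, X) = √(X² + s²)
p(R) = -3*R
L(Y) = -7 + 17*Y (L(Y) = -7 + (-3*(-6) - 1)*Y = -7 + (18 - 1)*Y = -7 + 17*Y)
L(-21)*(j(11, 22) - 255) = (-7 + 17*(-21))*(√(22² + 11²) - 255) = (-7 - 357)*(√(484 + 121) - 255) = -364*(√605 - 255) = -364*(11*√5 - 255) = -364*(-255 + 11*√5) = 92820 - 4004*√5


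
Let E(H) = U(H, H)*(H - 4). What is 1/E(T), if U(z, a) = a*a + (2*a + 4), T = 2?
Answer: -1/24 ≈ -0.041667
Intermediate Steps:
U(z, a) = 4 + a**2 + 2*a (U(z, a) = a**2 + (4 + 2*a) = 4 + a**2 + 2*a)
E(H) = (-4 + H)*(4 + H**2 + 2*H) (E(H) = (4 + H**2 + 2*H)*(H - 4) = (4 + H**2 + 2*H)*(-4 + H) = (-4 + H)*(4 + H**2 + 2*H))
1/E(T) = 1/((-4 + 2)*(4 + 2**2 + 2*2)) = 1/(-2*(4 + 4 + 4)) = 1/(-2*12) = 1/(-24) = -1/24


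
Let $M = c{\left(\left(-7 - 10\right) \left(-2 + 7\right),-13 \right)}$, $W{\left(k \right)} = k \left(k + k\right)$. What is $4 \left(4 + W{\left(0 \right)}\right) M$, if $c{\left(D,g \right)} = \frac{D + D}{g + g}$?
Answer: $\frac{1360}{13} \approx 104.62$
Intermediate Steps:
$c{\left(D,g \right)} = \frac{D}{g}$ ($c{\left(D,g \right)} = \frac{2 D}{2 g} = 2 D \frac{1}{2 g} = \frac{D}{g}$)
$W{\left(k \right)} = 2 k^{2}$ ($W{\left(k \right)} = k 2 k = 2 k^{2}$)
$M = \frac{85}{13}$ ($M = \frac{\left(-7 - 10\right) \left(-2 + 7\right)}{-13} = \left(-17\right) 5 \left(- \frac{1}{13}\right) = \left(-85\right) \left(- \frac{1}{13}\right) = \frac{85}{13} \approx 6.5385$)
$4 \left(4 + W{\left(0 \right)}\right) M = 4 \left(4 + 2 \cdot 0^{2}\right) \frac{85}{13} = 4 \left(4 + 2 \cdot 0\right) \frac{85}{13} = 4 \left(4 + 0\right) \frac{85}{13} = 4 \cdot 4 \cdot \frac{85}{13} = 16 \cdot \frac{85}{13} = \frac{1360}{13}$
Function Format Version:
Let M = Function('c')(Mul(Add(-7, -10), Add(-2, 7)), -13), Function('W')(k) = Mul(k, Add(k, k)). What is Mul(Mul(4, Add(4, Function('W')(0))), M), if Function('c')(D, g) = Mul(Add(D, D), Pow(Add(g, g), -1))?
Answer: Rational(1360, 13) ≈ 104.62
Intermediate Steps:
Function('c')(D, g) = Mul(D, Pow(g, -1)) (Function('c')(D, g) = Mul(Mul(2, D), Pow(Mul(2, g), -1)) = Mul(Mul(2, D), Mul(Rational(1, 2), Pow(g, -1))) = Mul(D, Pow(g, -1)))
Function('W')(k) = Mul(2, Pow(k, 2)) (Function('W')(k) = Mul(k, Mul(2, k)) = Mul(2, Pow(k, 2)))
M = Rational(85, 13) (M = Mul(Mul(Add(-7, -10), Add(-2, 7)), Pow(-13, -1)) = Mul(Mul(-17, 5), Rational(-1, 13)) = Mul(-85, Rational(-1, 13)) = Rational(85, 13) ≈ 6.5385)
Mul(Mul(4, Add(4, Function('W')(0))), M) = Mul(Mul(4, Add(4, Mul(2, Pow(0, 2)))), Rational(85, 13)) = Mul(Mul(4, Add(4, Mul(2, 0))), Rational(85, 13)) = Mul(Mul(4, Add(4, 0)), Rational(85, 13)) = Mul(Mul(4, 4), Rational(85, 13)) = Mul(16, Rational(85, 13)) = Rational(1360, 13)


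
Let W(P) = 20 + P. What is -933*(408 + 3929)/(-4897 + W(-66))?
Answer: 4046421/4943 ≈ 818.62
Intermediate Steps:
-933*(408 + 3929)/(-4897 + W(-66)) = -933*(408 + 3929)/(-4897 + (20 - 66)) = -933*4337/(-4897 - 46) = -933/((-4943*1/4337)) = -933/(-4943/4337) = -933*(-4337/4943) = 4046421/4943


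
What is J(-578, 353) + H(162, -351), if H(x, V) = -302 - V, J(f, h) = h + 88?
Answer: 490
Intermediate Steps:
J(f, h) = 88 + h
J(-578, 353) + H(162, -351) = (88 + 353) + (-302 - 1*(-351)) = 441 + (-302 + 351) = 441 + 49 = 490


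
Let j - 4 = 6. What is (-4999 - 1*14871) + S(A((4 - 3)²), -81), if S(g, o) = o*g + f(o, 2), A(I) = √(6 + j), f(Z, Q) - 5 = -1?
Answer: -20190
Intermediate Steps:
j = 10 (j = 4 + 6 = 10)
f(Z, Q) = 4 (f(Z, Q) = 5 - 1 = 4)
A(I) = 4 (A(I) = √(6 + 10) = √16 = 4)
S(g, o) = 4 + g*o (S(g, o) = o*g + 4 = g*o + 4 = 4 + g*o)
(-4999 - 1*14871) + S(A((4 - 3)²), -81) = (-4999 - 1*14871) + (4 + 4*(-81)) = (-4999 - 14871) + (4 - 324) = -19870 - 320 = -20190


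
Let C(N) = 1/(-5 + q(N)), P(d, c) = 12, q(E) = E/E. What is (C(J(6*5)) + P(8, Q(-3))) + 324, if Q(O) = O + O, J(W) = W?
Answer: 1343/4 ≈ 335.75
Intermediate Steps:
q(E) = 1
Q(O) = 2*O
C(N) = -¼ (C(N) = 1/(-5 + 1) = 1/(-4) = -¼)
(C(J(6*5)) + P(8, Q(-3))) + 324 = (-¼ + 12) + 324 = 47/4 + 324 = 1343/4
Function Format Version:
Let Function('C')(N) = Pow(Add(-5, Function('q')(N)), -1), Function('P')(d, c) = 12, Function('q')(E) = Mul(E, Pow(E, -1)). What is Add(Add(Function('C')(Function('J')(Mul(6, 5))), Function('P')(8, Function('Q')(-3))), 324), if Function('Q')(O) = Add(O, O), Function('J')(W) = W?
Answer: Rational(1343, 4) ≈ 335.75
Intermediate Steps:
Function('q')(E) = 1
Function('Q')(O) = Mul(2, O)
Function('C')(N) = Rational(-1, 4) (Function('C')(N) = Pow(Add(-5, 1), -1) = Pow(-4, -1) = Rational(-1, 4))
Add(Add(Function('C')(Function('J')(Mul(6, 5))), Function('P')(8, Function('Q')(-3))), 324) = Add(Add(Rational(-1, 4), 12), 324) = Add(Rational(47, 4), 324) = Rational(1343, 4)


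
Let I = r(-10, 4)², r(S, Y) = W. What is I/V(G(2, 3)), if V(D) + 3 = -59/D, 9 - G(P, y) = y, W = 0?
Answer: 0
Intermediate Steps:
r(S, Y) = 0
G(P, y) = 9 - y
V(D) = -3 - 59/D
I = 0 (I = 0² = 0)
I/V(G(2, 3)) = 0/(-3 - 59/(9 - 1*3)) = 0/(-3 - 59/(9 - 3)) = 0/(-3 - 59/6) = 0/(-77/6) = 0*(-6/77) = 0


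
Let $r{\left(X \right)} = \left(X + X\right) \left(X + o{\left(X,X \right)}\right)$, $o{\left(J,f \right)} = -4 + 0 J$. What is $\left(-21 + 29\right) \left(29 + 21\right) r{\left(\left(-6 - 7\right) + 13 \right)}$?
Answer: $0$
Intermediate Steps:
$o{\left(J,f \right)} = -4$ ($o{\left(J,f \right)} = -4 + 0 = -4$)
$r{\left(X \right)} = 2 X \left(-4 + X\right)$ ($r{\left(X \right)} = \left(X + X\right) \left(X - 4\right) = 2 X \left(-4 + X\right)$)
$\left(-21 + 29\right) \left(29 + 21\right) r{\left(\left(-6 - 7\right) + 13 \right)} = \left(-21 + 29\right) \left(29 + 21\right) 2 \left(\left(-6 - 7\right) + 13\right) \left(-4 + \left(\left(-6 - 7\right) + 13\right)\right) = 8 \cdot 50 \cdot 2 \left(-13 + 13\right) \left(-4 + \left(-13 + 13\right)\right) = 400 \cdot 2 \cdot 0 \left(-4 + 0\right) = 400 \cdot 2 \cdot 0 \left(-4\right) = 400 \cdot 0 = 0$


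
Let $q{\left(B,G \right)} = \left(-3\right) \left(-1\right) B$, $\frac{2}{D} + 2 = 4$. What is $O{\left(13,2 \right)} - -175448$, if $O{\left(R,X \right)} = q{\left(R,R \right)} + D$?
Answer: $175488$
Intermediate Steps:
$D = 1$ ($D = \frac{2}{-2 + 4} = \frac{2}{2} = 2 \cdot \frac{1}{2} = 1$)
$q{\left(B,G \right)} = 3 B$
$O{\left(R,X \right)} = 1 + 3 R$ ($O{\left(R,X \right)} = 3 R + 1 = 1 + 3 R$)
$O{\left(13,2 \right)} - -175448 = \left(1 + 3 \cdot 13\right) - -175448 = \left(1 + 39\right) + 175448 = 40 + 175448 = 175488$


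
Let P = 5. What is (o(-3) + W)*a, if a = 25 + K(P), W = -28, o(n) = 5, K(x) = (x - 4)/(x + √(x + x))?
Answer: -1748/3 + 23*√10/15 ≈ -577.82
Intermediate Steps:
K(x) = (-4 + x)/(x + √2*√x) (K(x) = (-4 + x)/(x + √(2*x)) = (-4 + x)/(x + √2*√x))
a = 25 + 1/(5 + √10) (a = 25 + (-4 + 5)/(5 + √2*√5) = 25 + 1/(5 + √10) ≈ 25.123)
(o(-3) + W)*a = (5 - 28)*(76/3 - √10/15) = -23*(76/3 - √10/15) = -1748/3 + 23*√10/15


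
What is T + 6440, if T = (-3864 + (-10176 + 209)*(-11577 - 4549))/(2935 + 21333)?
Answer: 158504949/12134 ≈ 13063.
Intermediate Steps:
T = 80361989/12134 (T = (-3864 - 9967*(-16126))/24268 = (-3864 + 160727842)*(1/24268) = 160723978*(1/24268) = 80361989/12134 ≈ 6622.9)
T + 6440 = 80361989/12134 + 6440 = 158504949/12134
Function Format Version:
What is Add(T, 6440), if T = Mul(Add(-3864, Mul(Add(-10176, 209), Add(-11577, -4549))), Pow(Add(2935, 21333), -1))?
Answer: Rational(158504949, 12134) ≈ 13063.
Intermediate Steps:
T = Rational(80361989, 12134) (T = Mul(Add(-3864, Mul(-9967, -16126)), Pow(24268, -1)) = Mul(Add(-3864, 160727842), Rational(1, 24268)) = Mul(160723978, Rational(1, 24268)) = Rational(80361989, 12134) ≈ 6622.9)
Add(T, 6440) = Add(Rational(80361989, 12134), 6440) = Rational(158504949, 12134)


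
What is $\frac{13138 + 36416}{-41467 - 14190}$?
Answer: $- \frac{49554}{55657} \approx -0.89035$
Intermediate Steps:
$\frac{13138 + 36416}{-41467 - 14190} = \frac{49554}{-55657} = 49554 \left(- \frac{1}{55657}\right) = - \frac{49554}{55657}$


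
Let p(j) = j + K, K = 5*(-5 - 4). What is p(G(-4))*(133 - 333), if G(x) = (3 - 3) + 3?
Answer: 8400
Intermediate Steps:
G(x) = 3 (G(x) = 0 + 3 = 3)
K = -45 (K = 5*(-9) = -45)
p(j) = -45 + j (p(j) = j - 45 = -45 + j)
p(G(-4))*(133 - 333) = (-45 + 3)*(133 - 333) = -42*(-200) = 8400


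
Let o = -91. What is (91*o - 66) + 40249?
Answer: 31902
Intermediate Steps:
(91*o - 66) + 40249 = (91*(-91) - 66) + 40249 = (-8281 - 66) + 40249 = -8347 + 40249 = 31902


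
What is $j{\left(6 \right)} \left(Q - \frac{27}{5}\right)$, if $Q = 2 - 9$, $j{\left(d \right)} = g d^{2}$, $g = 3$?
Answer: $- \frac{6696}{5} \approx -1339.2$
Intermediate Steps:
$j{\left(d \right)} = 3 d^{2}$
$Q = -7$
$j{\left(6 \right)} \left(Q - \frac{27}{5}\right) = 3 \cdot 6^{2} \left(-7 - \frac{27}{5}\right) = 3 \cdot 36 \left(-7 - \frac{27}{5}\right) = 108 \left(-7 - \frac{27}{5}\right) = 108 \left(- \frac{62}{5}\right) = - \frac{6696}{5}$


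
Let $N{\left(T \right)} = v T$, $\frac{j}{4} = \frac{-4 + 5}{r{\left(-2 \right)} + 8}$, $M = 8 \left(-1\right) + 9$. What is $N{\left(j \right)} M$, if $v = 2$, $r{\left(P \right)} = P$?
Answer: $\frac{4}{3} \approx 1.3333$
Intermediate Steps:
$M = 1$ ($M = -8 + 9 = 1$)
$j = \frac{2}{3}$ ($j = 4 \frac{-4 + 5}{-2 + 8} = 4 \cdot 1 \cdot \frac{1}{6} = 4 \cdot \frac{1}{6} = \frac{2}{3} \approx 0.66667$)
$N{\left(T \right)} = 2 T$
$N{\left(j \right)} M = 2 \cdot \frac{2}{3} \cdot 1 = \frac{4}{3} \cdot 1 = \frac{4}{3}$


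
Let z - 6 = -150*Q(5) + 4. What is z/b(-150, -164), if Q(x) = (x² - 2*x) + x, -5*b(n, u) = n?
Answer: -299/3 ≈ -99.667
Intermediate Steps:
b(n, u) = -n/5
Q(x) = x² - x
z = -2990 (z = 6 + (-750*(-1 + 5) + 4) = 6 + (-750*4 + 4) = 6 + (-150*20 + 4) = 6 + (-3000 + 4) = 6 - 2996 = -2990)
z/b(-150, -164) = -2990/((-⅕*(-150))) = -2990/30 = -2990*1/30 = -299/3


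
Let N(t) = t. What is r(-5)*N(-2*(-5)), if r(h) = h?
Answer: -50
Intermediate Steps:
r(-5)*N(-2*(-5)) = -(-10)*(-5) = -5*10 = -50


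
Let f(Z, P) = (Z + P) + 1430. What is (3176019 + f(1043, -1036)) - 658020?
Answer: 2519436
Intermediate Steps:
f(Z, P) = 1430 + P + Z (f(Z, P) = (P + Z) + 1430 = 1430 + P + Z)
(3176019 + f(1043, -1036)) - 658020 = (3176019 + (1430 - 1036 + 1043)) - 658020 = (3176019 + 1437) - 658020 = 3177456 - 658020 = 2519436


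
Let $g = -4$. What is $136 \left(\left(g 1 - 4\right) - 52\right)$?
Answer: $-8160$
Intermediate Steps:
$136 \left(\left(g 1 - 4\right) - 52\right) = 136 \left(\left(\left(-4\right) 1 - 4\right) - 52\right) = 136 \left(\left(-4 - 4\right) - 52\right) = 136 \left(-8 - 52\right) = 136 \left(-60\right) = -8160$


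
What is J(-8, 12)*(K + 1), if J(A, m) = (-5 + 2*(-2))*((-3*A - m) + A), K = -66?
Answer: 2340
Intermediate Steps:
J(A, m) = 9*m + 18*A (J(A, m) = (-5 - 4)*((-m - 3*A) + A) = -9*(-m - 2*A) = 9*m + 18*A)
J(-8, 12)*(K + 1) = (9*12 + 18*(-8))*(-66 + 1) = (108 - 144)*(-65) = -36*(-65) = 2340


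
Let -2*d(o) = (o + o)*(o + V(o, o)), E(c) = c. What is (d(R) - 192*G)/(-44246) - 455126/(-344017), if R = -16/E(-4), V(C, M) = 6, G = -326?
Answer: -690723194/7610688091 ≈ -0.090757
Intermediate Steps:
R = 4 (R = -16/(-4) = -16*(-¼) = 4)
d(o) = -o*(6 + o) (d(o) = -(o + o)*(o + 6)/2 = -2*o*(6 + o)/2 = -o*(6 + o))
(d(R) - 192*G)/(-44246) - 455126/(-344017) = (-1*4*(6 + 4) - 192*(-326))/(-44246) - 455126/(-344017) = (-1*4*10 + 62592)*(-1/44246) - 455126*(-1/344017) = (-40 + 62592)*(-1/44246) + 455126/344017 = 62552*(-1/44246) + 455126/344017 = -31276/22123 + 455126/344017 = -690723194/7610688091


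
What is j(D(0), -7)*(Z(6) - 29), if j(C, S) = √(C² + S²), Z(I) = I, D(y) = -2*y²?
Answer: -161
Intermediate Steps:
j(D(0), -7)*(Z(6) - 29) = √((-2*0²)² + (-7)²)*(6 - 29) = √((-2*0)² + 49)*(-23) = √(0² + 49)*(-23) = √(0 + 49)*(-23) = √49*(-23) = 7*(-23) = -161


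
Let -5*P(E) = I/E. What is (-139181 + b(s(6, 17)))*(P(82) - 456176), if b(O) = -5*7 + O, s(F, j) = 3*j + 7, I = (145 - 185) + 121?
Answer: 13013516296539/205 ≈ 6.3481e+10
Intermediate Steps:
I = 81 (I = -40 + 121 = 81)
s(F, j) = 7 + 3*j
b(O) = -35 + O
P(E) = -81/(5*E)
(-139181 + b(s(6, 17)))*(P(82) - 456176) = (-139181 + (-35 + (7 + 3*17)))*(-81/5/82 - 456176) = (-139181 + (-35 + (7 + 51)))*(-81/5*1/82 - 456176) = (-139181 + (-35 + 58))*(-81/410 - 456176) = (-139181 + 23)*(-187032241/410) = -139158*(-187032241/410) = 13013516296539/205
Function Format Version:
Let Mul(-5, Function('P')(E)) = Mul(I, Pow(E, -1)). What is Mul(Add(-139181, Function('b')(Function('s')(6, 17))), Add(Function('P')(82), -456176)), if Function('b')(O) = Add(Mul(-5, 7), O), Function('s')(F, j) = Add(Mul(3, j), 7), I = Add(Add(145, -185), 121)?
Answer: Rational(13013516296539, 205) ≈ 6.3481e+10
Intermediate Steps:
I = 81 (I = Add(-40, 121) = 81)
Function('s')(F, j) = Add(7, Mul(3, j))
Function('b')(O) = Add(-35, O)
Function('P')(E) = Mul(Rational(-81, 5), Pow(E, -1)) (Function('P')(E) = Mul(Rational(-1, 5), Mul(81, Pow(E, -1))) = Mul(Rational(-81, 5), Pow(E, -1)))
Mul(Add(-139181, Function('b')(Function('s')(6, 17))), Add(Function('P')(82), -456176)) = Mul(Add(-139181, Add(-35, Add(7, Mul(3, 17)))), Add(Mul(Rational(-81, 5), Pow(82, -1)), -456176)) = Mul(Add(-139181, Add(-35, Add(7, 51))), Add(Mul(Rational(-81, 5), Rational(1, 82)), -456176)) = Mul(Add(-139181, Add(-35, 58)), Add(Rational(-81, 410), -456176)) = Mul(Add(-139181, 23), Rational(-187032241, 410)) = Mul(-139158, Rational(-187032241, 410)) = Rational(13013516296539, 205)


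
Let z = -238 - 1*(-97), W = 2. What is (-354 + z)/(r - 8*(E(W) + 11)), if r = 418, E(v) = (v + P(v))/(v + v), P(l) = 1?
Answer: -55/36 ≈ -1.5278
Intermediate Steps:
E(v) = (1 + v)/(2*v) (E(v) = (v + 1)/(v + v) = (1 + v)/((2*v)) = (1 + v)*(1/(2*v)) = (1 + v)/(2*v))
z = -141 (z = -238 + 97 = -141)
(-354 + z)/(r - 8*(E(W) + 11)) = (-354 - 141)/(418 - 8*((½)*(1 + 2)/2 + 11)) = -495/(418 - 8*((½)*(½)*3 + 11)) = -495/(418 - 8*(¾ + 11)) = -495/(418 - 8*47/4) = -495/(418 - 94) = -495/324 = -495*1/324 = -55/36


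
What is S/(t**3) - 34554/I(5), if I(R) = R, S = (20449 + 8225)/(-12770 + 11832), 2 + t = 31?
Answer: -395243961999/57192205 ≈ -6910.8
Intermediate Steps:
t = 29 (t = -2 + 31 = 29)
S = -14337/469 (S = 28674/(-938) = 28674*(-1/938) = -14337/469 ≈ -30.569)
S/(t**3) - 34554/I(5) = -14337/(469*(29**3)) - 34554/5 = -14337/469/24389 - 34554*1/5 = -14337/469*1/24389 - 34554/5 = -14337/11438441 - 34554/5 = -395243961999/57192205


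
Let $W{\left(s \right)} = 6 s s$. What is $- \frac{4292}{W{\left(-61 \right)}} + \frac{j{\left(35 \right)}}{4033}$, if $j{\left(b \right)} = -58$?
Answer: $- \frac{9302272}{45020379} \approx -0.20662$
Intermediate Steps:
$W{\left(s \right)} = 6 s^{2}$
$- \frac{4292}{W{\left(-61 \right)}} + \frac{j{\left(35 \right)}}{4033} = - \frac{4292}{6 \left(-61\right)^{2}} - \frac{58}{4033} = - \frac{4292}{6 \cdot 3721} - \frac{58}{4033} = - \frac{4292}{22326} - \frac{58}{4033} = \left(-4292\right) \frac{1}{22326} - \frac{58}{4033} = - \frac{2146}{11163} - \frac{58}{4033} = - \frac{9302272}{45020379}$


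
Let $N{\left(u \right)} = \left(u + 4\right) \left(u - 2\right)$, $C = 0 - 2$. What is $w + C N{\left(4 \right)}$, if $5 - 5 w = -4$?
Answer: $- \frac{151}{5} \approx -30.2$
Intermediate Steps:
$C = -2$
$w = \frac{9}{5}$ ($w = 1 - - \frac{4}{5} = 1 + \frac{4}{5} = \frac{9}{5} \approx 1.8$)
$N{\left(u \right)} = \left(-2 + u\right) \left(4 + u\right)$ ($N{\left(u \right)} = \left(4 + u\right) \left(-2 + u\right) = \left(-2 + u\right) \left(4 + u\right)$)
$w + C N{\left(4 \right)} = \frac{9}{5} - 2 \left(-8 + 4^{2} + 2 \cdot 4\right) = \frac{9}{5} - 2 \left(-8 + 16 + 8\right) = \frac{9}{5} - 32 = - \frac{151}{5}$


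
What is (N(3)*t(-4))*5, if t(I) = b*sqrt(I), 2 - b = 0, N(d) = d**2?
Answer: 180*I ≈ 180.0*I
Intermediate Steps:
b = 2 (b = 2 - 1*0 = 2 + 0 = 2)
t(I) = 2*sqrt(I)
(N(3)*t(-4))*5 = (3**2*(2*sqrt(-4)))*5 = (9*(2*(2*I)))*5 = (9*(4*I))*5 = (36*I)*5 = 180*I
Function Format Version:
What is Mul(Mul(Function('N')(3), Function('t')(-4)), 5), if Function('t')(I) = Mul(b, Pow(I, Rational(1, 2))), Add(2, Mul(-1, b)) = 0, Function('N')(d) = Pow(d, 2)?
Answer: Mul(180, I) ≈ Mul(180.00, I)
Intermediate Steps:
b = 2 (b = Add(2, Mul(-1, 0)) = Add(2, 0) = 2)
Function('t')(I) = Mul(2, Pow(I, Rational(1, 2)))
Mul(Mul(Function('N')(3), Function('t')(-4)), 5) = Mul(Mul(Pow(3, 2), Mul(2, Pow(-4, Rational(1, 2)))), 5) = Mul(Mul(9, Mul(2, Mul(2, I))), 5) = Mul(Mul(9, Mul(4, I)), 5) = Mul(Mul(36, I), 5) = Mul(180, I)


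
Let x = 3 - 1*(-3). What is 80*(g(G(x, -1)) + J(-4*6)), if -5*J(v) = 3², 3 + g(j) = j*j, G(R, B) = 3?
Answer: 336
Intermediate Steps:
x = 6 (x = 3 + 3 = 6)
g(j) = -3 + j² (g(j) = -3 + j*j = -3 + j²)
J(v) = -9/5 (J(v) = -⅕*3² = -⅕*9 = -9/5)
80*(g(G(x, -1)) + J(-4*6)) = 80*((-3 + 3²) - 9/5) = 80*((-3 + 9) - 9/5) = 80*(6 - 9/5) = 80*(21/5) = 336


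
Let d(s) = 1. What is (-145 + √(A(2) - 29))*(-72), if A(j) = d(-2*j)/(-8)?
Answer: 10440 - 18*I*√466 ≈ 10440.0 - 388.57*I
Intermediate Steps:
A(j) = -⅛ (A(j) = 1/(-8) = 1*(-⅛) = -⅛)
(-145 + √(A(2) - 29))*(-72) = (-145 + √(-⅛ - 29))*(-72) = (-145 + √(-233/8))*(-72) = (-145 + I*√466/4)*(-72) = 10440 - 18*I*√466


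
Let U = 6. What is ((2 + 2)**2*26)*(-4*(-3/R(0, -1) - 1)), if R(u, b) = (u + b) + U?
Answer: 13312/5 ≈ 2662.4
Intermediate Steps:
R(u, b) = 6 + b + u (R(u, b) = (u + b) + 6 = (b + u) + 6 = 6 + b + u)
((2 + 2)**2*26)*(-4*(-3/R(0, -1) - 1)) = ((2 + 2)**2*26)*(-4*(-3/(6 - 1 + 0) - 1)) = (4**2*26)*(-4*(-3/5 - 1)) = (16*26)*(-4*(-3*1/5 - 1)) = 416*(-4*(-3/5 - 1)) = 416*(-4*(-8/5)) = 416*(32/5) = 13312/5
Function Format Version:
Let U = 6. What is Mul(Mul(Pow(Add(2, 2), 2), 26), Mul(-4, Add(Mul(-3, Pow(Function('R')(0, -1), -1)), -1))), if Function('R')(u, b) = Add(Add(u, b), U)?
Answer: Rational(13312, 5) ≈ 2662.4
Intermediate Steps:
Function('R')(u, b) = Add(6, b, u) (Function('R')(u, b) = Add(Add(u, b), 6) = Add(Add(b, u), 6) = Add(6, b, u))
Mul(Mul(Pow(Add(2, 2), 2), 26), Mul(-4, Add(Mul(-3, Pow(Function('R')(0, -1), -1)), -1))) = Mul(Mul(Pow(Add(2, 2), 2), 26), Mul(-4, Add(Mul(-3, Pow(Add(6, -1, 0), -1)), -1))) = Mul(Mul(Pow(4, 2), 26), Mul(-4, Add(Mul(-3, Pow(5, -1)), -1))) = Mul(Mul(16, 26), Mul(-4, Add(Mul(-3, Rational(1, 5)), -1))) = Mul(416, Mul(-4, Add(Rational(-3, 5), -1))) = Mul(416, Mul(-4, Rational(-8, 5))) = Mul(416, Rational(32, 5)) = Rational(13312, 5)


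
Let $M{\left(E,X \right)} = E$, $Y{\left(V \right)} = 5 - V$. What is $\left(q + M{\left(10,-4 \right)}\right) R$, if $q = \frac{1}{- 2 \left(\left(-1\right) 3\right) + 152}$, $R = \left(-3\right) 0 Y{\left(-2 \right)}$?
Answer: $0$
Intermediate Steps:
$R = 0$ ($R = \left(-3\right) 0 \left(5 - -2\right) = 0 \left(5 + 2\right) = 0 \cdot 7 = 0$)
$q = \frac{1}{158}$ ($q = \frac{1}{\left(-2\right) \left(-3\right) + 152} = \frac{1}{6 + 152} = \frac{1}{158} \approx 0.0063291$)
$\left(q + M{\left(10,-4 \right)}\right) R = \left(\frac{1}{158} + 10\right) 0 = \frac{1581}{158} \cdot 0 = 0$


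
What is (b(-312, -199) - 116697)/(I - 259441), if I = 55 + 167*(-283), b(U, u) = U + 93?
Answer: 116916/306647 ≈ 0.38127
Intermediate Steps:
b(U, u) = 93 + U
I = -47206 (I = 55 - 47261 = -47206)
(b(-312, -199) - 116697)/(I - 259441) = ((93 - 312) - 116697)/(-47206 - 259441) = (-219 - 116697)/(-306647) = -116916*(-1/306647) = 116916/306647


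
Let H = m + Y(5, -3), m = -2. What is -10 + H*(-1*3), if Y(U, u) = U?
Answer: -19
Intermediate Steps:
H = 3 (H = -2 + 5 = 3)
-10 + H*(-1*3) = -10 + 3*(-1*3) = -10 + 3*(-3) = -10 - 9 = -19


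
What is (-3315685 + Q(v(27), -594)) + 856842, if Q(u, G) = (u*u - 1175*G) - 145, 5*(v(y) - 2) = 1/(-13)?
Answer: -7440368909/4225 ≈ -1.7610e+6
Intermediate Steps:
v(y) = 129/65 (v(y) = 2 + (1/5)/(-13) = 2 + (1/5)*(-1/13) = 2 - 1/65 = 129/65)
Q(u, G) = -145 + u**2 - 1175*G (Q(u, G) = (u**2 - 1175*G) - 145 = -145 + u**2 - 1175*G)
(-3315685 + Q(v(27), -594)) + 856842 = (-3315685 + (-145 + (129/65)**2 - 1175*(-594))) + 856842 = (-3315685 + (-145 + 16641/4225 + 697950)) + 856842 = (-3315685 + 2948242766/4225) + 856842 = -11060526359/4225 + 856842 = -7440368909/4225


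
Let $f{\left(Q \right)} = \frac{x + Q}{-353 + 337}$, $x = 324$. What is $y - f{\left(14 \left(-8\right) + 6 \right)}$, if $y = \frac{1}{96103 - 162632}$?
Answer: $\frac{7251653}{532232} \approx 13.625$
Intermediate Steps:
$y = - \frac{1}{66529}$ ($y = \frac{1}{-66529} = - \frac{1}{66529} \approx -1.5031 \cdot 10^{-5}$)
$f{\left(Q \right)} = - \frac{81}{4} - \frac{Q}{16}$ ($f{\left(Q \right)} = \frac{324 + Q}{-353 + 337} = \frac{324 + Q}{-16} = \left(324 + Q\right) \left(- \frac{1}{16}\right) = - \frac{81}{4} - \frac{Q}{16}$)
$y - f{\left(14 \left(-8\right) + 6 \right)} = - \frac{1}{66529} - \left(- \frac{81}{4} - \frac{14 \left(-8\right) + 6}{16}\right) = - \frac{1}{66529} - \left(- \frac{81}{4} - \frac{-112 + 6}{16}\right) = - \frac{1}{66529} - \left(- \frac{81}{4} - - \frac{53}{8}\right) = - \frac{1}{66529} - \left(- \frac{81}{4} + \frac{53}{8}\right) = - \frac{1}{66529} - - \frac{109}{8} = - \frac{1}{66529} + \frac{109}{8} = \frac{7251653}{532232}$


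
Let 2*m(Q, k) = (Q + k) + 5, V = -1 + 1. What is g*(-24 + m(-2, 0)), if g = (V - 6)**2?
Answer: -810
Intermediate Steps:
V = 0
g = 36 (g = (0 - 6)**2 = (-6)**2 = 36)
m(Q, k) = 5/2 + Q/2 + k/2 (m(Q, k) = ((Q + k) + 5)/2 = (5 + Q + k)/2 = 5/2 + Q/2 + k/2)
g*(-24 + m(-2, 0)) = 36*(-24 + (5/2 + (1/2)*(-2) + (1/2)*0)) = 36*(-24 + (5/2 - 1 + 0)) = 36*(-24 + 3/2) = 36*(-45/2) = -810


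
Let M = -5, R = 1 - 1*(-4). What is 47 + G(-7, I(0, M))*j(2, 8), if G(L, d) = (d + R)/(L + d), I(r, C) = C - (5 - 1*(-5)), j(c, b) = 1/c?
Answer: 1039/22 ≈ 47.227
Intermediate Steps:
R = 5 (R = 1 + 4 = 5)
j(c, b) = 1/c
I(r, C) = -10 + C (I(r, C) = C - (5 + 5) = C - 1*10 = C - 10 = -10 + C)
G(L, d) = (5 + d)/(L + d) (G(L, d) = (d + 5)/(L + d) = (5 + d)/(L + d))
47 + G(-7, I(0, M))*j(2, 8) = 47 + ((5 + (-10 - 5))/(-7 + (-10 - 5)))/2 = 47 + ((5 - 15)/(-7 - 15))*(½) = 47 + (-10/(-22))*(½) = 47 - 1/22*(-10)*(½) = 47 + (5/11)*(½) = 47 + 5/22 = 1039/22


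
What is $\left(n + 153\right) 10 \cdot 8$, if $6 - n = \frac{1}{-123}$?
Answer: $\frac{1564640}{123} \approx 12721.0$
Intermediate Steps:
$n = \frac{739}{123}$ ($n = 6 - \frac{1}{-123} = 6 - - \frac{1}{123} = 6 + \frac{1}{123} = \frac{739}{123} \approx 6.0081$)
$\left(n + 153\right) 10 \cdot 8 = \left(\frac{739}{123} + 153\right) 10 \cdot 8 = \frac{19558}{123} \cdot 80 = \frac{1564640}{123}$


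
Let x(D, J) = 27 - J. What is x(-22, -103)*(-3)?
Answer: -390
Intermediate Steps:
x(-22, -103)*(-3) = (27 - 1*(-103))*(-3) = (27 + 103)*(-3) = 130*(-3) = -390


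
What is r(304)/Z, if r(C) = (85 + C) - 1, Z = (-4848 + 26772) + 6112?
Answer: 97/7009 ≈ 0.013839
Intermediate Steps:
Z = 28036 (Z = 21924 + 6112 = 28036)
r(C) = 84 + C
r(304)/Z = (84 + 304)/28036 = 388*(1/28036) = 97/7009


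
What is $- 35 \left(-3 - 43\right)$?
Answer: $1610$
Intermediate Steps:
$- 35 \left(-3 - 43\right) = \left(-35\right) \left(-46\right) = 1610$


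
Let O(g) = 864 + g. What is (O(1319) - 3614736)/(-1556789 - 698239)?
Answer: 3612553/2255028 ≈ 1.6020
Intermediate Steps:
(O(1319) - 3614736)/(-1556789 - 698239) = ((864 + 1319) - 3614736)/(-1556789 - 698239) = (2183 - 3614736)/(-2255028) = -3612553*(-1/2255028) = 3612553/2255028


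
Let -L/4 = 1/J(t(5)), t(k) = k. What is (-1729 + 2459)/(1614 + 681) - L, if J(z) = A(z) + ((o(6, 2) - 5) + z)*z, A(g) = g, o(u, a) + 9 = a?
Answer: 424/2295 ≈ 0.18475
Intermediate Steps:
o(u, a) = -9 + a
J(z) = z + z*(-12 + z) (J(z) = z + (((-9 + 2) - 5) + z)*z = z + ((-7 - 5) + z)*z = z + (-12 + z)*z = z + z*(-12 + z))
L = 2/15 (L = -4*1/(5*(-11 + 5)) = -4/(5*(-6)) = -4/(-30) = -4*(-1/30) = 2/15 ≈ 0.13333)
(-1729 + 2459)/(1614 + 681) - L = (-1729 + 2459)/(1614 + 681) - 1*2/15 = 730/2295 - 2/15 = 730*(1/2295) - 2/15 = 146/459 - 2/15 = 424/2295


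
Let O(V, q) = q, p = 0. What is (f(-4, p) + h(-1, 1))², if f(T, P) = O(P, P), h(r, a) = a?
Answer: 1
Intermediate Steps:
f(T, P) = P
(f(-4, p) + h(-1, 1))² = (0 + 1)² = 1² = 1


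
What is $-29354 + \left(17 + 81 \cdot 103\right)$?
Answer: $-20994$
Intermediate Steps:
$-29354 + \left(17 + 81 \cdot 103\right) = -29354 + \left(17 + 8343\right) = -29354 + 8360 = -20994$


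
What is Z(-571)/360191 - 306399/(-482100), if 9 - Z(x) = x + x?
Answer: 36972353103/57882693700 ≈ 0.63875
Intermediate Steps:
Z(x) = 9 - 2*x (Z(x) = 9 - (x + x) = 9 - 2*x)
Z(-571)/360191 - 306399/(-482100) = (9 - 2*(-571))/360191 - 306399/(-482100) = (9 + 1142)*(1/360191) - 306399*(-1/482100) = 1151*(1/360191) + 102133/160700 = 1151/360191 + 102133/160700 = 36972353103/57882693700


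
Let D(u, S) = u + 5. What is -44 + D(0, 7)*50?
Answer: 206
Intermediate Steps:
D(u, S) = 5 + u
-44 + D(0, 7)*50 = -44 + (5 + 0)*50 = -44 + 5*50 = -44 + 250 = 206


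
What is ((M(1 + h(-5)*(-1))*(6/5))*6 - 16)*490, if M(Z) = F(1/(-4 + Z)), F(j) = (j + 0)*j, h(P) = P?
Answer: -6958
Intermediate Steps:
F(j) = j² (F(j) = j*j = j²)
M(Z) = (-4 + Z)⁻² (M(Z) = (1/(-4 + Z))² = (-4 + Z)⁻²)
((M(1 + h(-5)*(-1))*(6/5))*6 - 16)*490 = (((6/5)/(-4 + (1 - 5*(-1)))²)*6 - 16)*490 = (((6*(⅕))/(-4 + (1 + 5))²)*6 - 16)*490 = (((6/5)/(-4 + 6)²)*6 - 16)*490 = (((6/5)/2²)*6 - 16)*490 = (((¼)*(6/5))*6 - 16)*490 = ((3/10)*6 - 16)*490 = (9/5 - 16)*490 = -71/5*490 = -6958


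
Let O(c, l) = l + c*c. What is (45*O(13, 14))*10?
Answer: 82350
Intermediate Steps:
O(c, l) = l + c²
(45*O(13, 14))*10 = (45*(14 + 13²))*10 = (45*(14 + 169))*10 = (45*183)*10 = 8235*10 = 82350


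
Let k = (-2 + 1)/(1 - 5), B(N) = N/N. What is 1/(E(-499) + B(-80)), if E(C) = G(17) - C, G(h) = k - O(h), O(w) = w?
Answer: 4/1933 ≈ 0.0020693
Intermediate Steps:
B(N) = 1
k = ¼ (k = -1/(-4) = -1*(-¼) = ¼ ≈ 0.25000)
G(h) = ¼ - h
E(C) = -67/4 - C (E(C) = (¼ - 1*17) - C = (¼ - 17) - C = -67/4 - C)
1/(E(-499) + B(-80)) = 1/((-67/4 - 1*(-499)) + 1) = 1/((-67/4 + 499) + 1) = 1/(1929/4 + 1) = 1/(1933/4) = 4/1933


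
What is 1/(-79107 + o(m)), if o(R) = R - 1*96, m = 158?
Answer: -1/79045 ≈ -1.2651e-5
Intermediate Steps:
o(R) = -96 + R (o(R) = R - 96 = -96 + R)
1/(-79107 + o(m)) = 1/(-79107 + (-96 + 158)) = 1/(-79107 + 62) = 1/(-79045) = -1/79045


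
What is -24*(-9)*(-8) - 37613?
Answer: -39341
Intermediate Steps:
-24*(-9)*(-8) - 37613 = 216*(-8) - 37613 = -1728 - 37613 = -39341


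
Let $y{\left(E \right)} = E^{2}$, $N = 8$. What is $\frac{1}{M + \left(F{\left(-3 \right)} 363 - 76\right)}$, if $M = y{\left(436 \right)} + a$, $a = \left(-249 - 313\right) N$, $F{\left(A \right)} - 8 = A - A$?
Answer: $\frac{1}{188428} \approx 5.3071 \cdot 10^{-6}$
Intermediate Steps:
$F{\left(A \right)} = 8$ ($F{\left(A \right)} = 8 + \left(A - A\right) = 8 + 0 = 8$)
$a = -4496$ ($a = \left(-249 - 313\right) 8 = \left(-562\right) 8 = -4496$)
$M = 185600$ ($M = 436^{2} - 4496 = 190096 - 4496 = 185600$)
$\frac{1}{M + \left(F{\left(-3 \right)} 363 - 76\right)} = \frac{1}{185600 + \left(8 \cdot 363 - 76\right)} = \frac{1}{185600 + \left(2904 - 76\right)} = \frac{1}{185600 + 2828} = \frac{1}{188428}$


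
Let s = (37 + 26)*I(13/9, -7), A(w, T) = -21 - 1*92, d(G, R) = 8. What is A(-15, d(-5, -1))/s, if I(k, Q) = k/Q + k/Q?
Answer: 113/26 ≈ 4.3462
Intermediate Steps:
A(w, T) = -113 (A(w, T) = -21 - 92 = -113)
I(k, Q) = 2*k/Q
s = -26 (s = (37 + 26)*(2*(13/9)/(-7)) = 63*(2*(13*(⅑))*(-⅐)) = 63*(2*(13/9)*(-⅐)) = 63*(-26/63) = -26)
A(-15, d(-5, -1))/s = -113/(-26) = -113*(-1/26) = 113/26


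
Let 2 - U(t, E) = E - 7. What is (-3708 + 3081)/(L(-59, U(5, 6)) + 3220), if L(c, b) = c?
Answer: -627/3161 ≈ -0.19835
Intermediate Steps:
U(t, E) = 9 - E (U(t, E) = 2 - (E - 7) = 2 - (-7 + E) = 2 + (7 - E) = 9 - E)
(-3708 + 3081)/(L(-59, U(5, 6)) + 3220) = (-3708 + 3081)/(-59 + 3220) = -627/3161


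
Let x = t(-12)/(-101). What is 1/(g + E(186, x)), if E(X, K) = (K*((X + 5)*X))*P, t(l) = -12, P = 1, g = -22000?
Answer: -101/1795688 ≈ -5.6246e-5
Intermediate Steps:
x = 12/101 (x = -12/(-101) = -12*(-1/101) = 12/101 ≈ 0.11881)
E(X, K) = K*X*(5 + X) (E(X, K) = (K*((X + 5)*X))*1 = (K*((5 + X)*X))*1 = (K*(X*(5 + X)))*1 = (K*X*(5 + X))*1 = K*X*(5 + X))
1/(g + E(186, x)) = 1/(-22000 + (12/101)*186*(5 + 186)) = 1/(-22000 + (12/101)*186*191) = 1/(-22000 + 426312/101) = 1/(-1795688/101) = -101/1795688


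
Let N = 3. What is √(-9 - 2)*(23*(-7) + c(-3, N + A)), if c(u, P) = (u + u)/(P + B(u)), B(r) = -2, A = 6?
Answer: -1133*I*√11/7 ≈ -536.82*I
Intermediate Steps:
c(u, P) = 2*u/(-2 + P) (c(u, P) = (u + u)/(P - 2) = (2*u)/(-2 + P) = 2*u/(-2 + P))
√(-9 - 2)*(23*(-7) + c(-3, N + A)) = √(-9 - 2)*(23*(-7) + 2*(-3)/(-2 + (3 + 6))) = √(-11)*(-161 + 2*(-3)/(-2 + 9)) = (I*√11)*(-161 + 2*(-3)/7) = (I*√11)*(-161 + 2*(-3)*(⅐)) = (I*√11)*(-161 - 6/7) = (I*√11)*(-1133/7) = -1133*I*√11/7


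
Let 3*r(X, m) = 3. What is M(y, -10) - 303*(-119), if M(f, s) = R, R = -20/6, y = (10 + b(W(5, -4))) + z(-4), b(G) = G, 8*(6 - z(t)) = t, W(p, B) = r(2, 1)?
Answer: 108161/3 ≈ 36054.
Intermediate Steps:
r(X, m) = 1 (r(X, m) = (⅓)*3 = 1)
W(p, B) = 1
z(t) = 6 - t/8
y = 35/2 (y = (10 + 1) + (6 - ⅛*(-4)) = 11 + (6 + ½) = 11 + 13/2 = 35/2 ≈ 17.500)
R = -10/3 (R = -20*⅙ = -10/3 ≈ -3.3333)
M(f, s) = -10/3
M(y, -10) - 303*(-119) = -10/3 - 303*(-119) = -10/3 + 36057 = 108161/3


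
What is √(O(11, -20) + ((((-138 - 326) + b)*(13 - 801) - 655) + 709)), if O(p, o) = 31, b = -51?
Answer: √405905 ≈ 637.11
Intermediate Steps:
√(O(11, -20) + ((((-138 - 326) + b)*(13 - 801) - 655) + 709)) = √(31 + ((((-138 - 326) - 51)*(13 - 801) - 655) + 709)) = √(31 + (((-464 - 51)*(-788) - 655) + 709)) = √(31 + ((-515*(-788) - 655) + 709)) = √(31 + ((405820 - 655) + 709)) = √(31 + (405165 + 709)) = √(31 + 405874) = √405905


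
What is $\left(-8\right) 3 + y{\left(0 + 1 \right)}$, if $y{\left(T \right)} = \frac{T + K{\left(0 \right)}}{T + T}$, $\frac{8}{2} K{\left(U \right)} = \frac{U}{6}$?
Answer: $- \frac{47}{2} \approx -23.5$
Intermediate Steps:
$K{\left(U \right)} = \frac{U}{24}$ ($K{\left(U \right)} = \frac{U \frac{1}{6}}{4} = \frac{\frac{1}{6} U}{4} = \frac{U}{24}$)
$y{\left(T \right)} = \frac{1}{2}$ ($y{\left(T \right)} = \frac{T + \frac{1}{24} \cdot 0}{T + T} = \frac{T + 0}{2 T} = T \frac{1}{2 T} = \frac{1}{2}$)
$\left(-8\right) 3 + y{\left(0 + 1 \right)} = \left(-8\right) 3 + \frac{1}{2} = -24 + \frac{1}{2} = - \frac{47}{2}$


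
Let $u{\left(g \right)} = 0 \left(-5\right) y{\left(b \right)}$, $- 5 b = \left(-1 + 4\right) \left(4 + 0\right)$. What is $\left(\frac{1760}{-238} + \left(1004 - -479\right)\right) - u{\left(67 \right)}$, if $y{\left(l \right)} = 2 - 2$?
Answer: $\frac{175597}{119} \approx 1475.6$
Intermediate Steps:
$b = - \frac{12}{5}$ ($b = - \frac{\left(-1 + 4\right) \left(4 + 0\right)}{5} = - \frac{3 \cdot 4}{5} = \left(- \frac{1}{5}\right) 12 = - \frac{12}{5} \approx -2.4$)
$y{\left(l \right)} = 0$
$u{\left(g \right)} = 0$ ($u{\left(g \right)} = 0 \left(-5\right) 0 = 0 \cdot 0 = 0$)
$\left(\frac{1760}{-238} + \left(1004 - -479\right)\right) - u{\left(67 \right)} = \left(\frac{1760}{-238} + \left(1004 - -479\right)\right) - 0 = \left(1760 \left(- \frac{1}{238}\right) + \left(1004 + 479\right)\right) + 0 = \left(- \frac{880}{119} + 1483\right) + 0 = \frac{175597}{119} + 0 = \frac{175597}{119}$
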